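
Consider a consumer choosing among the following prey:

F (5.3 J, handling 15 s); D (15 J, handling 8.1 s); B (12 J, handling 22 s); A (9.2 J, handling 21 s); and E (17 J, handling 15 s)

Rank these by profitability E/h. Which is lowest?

F

In descending order of E/h:
D: 15/8.1 = 1.85 J/s
E: 17/15 = 1.13 J/s
B: 12/22 = 0.545 J/s
A: 9.2/21 = 0.438 J/s
F: 5.3/15 = 0.353 J/s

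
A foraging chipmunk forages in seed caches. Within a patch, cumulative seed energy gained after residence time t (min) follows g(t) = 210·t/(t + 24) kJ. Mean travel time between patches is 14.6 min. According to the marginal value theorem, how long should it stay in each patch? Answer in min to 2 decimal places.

18.72 min

By the marginal value theorem, leave when the instantaneous gain rate g'(t) equals the habitat-wide average g(t)/(T + t).
g'(t) = 210·24/(t + 24)². Setting 210·24/(t+24)² = 210t/[(t+24)(14.6+t)] gives 24(14.6+t) = t(t+24), so t² = 24×14.6 = 350.4.
t* = √350.4 = 18.72 min.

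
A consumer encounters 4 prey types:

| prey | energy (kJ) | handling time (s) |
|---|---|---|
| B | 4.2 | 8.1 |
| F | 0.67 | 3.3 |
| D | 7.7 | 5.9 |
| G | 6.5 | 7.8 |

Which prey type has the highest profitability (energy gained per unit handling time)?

D

In descending order of E/h:
D: 7.7/5.9 = 1.31 kJ/s
G: 6.5/7.8 = 0.833 kJ/s
B: 4.2/8.1 = 0.519 kJ/s
F: 0.67/3.3 = 0.203 kJ/s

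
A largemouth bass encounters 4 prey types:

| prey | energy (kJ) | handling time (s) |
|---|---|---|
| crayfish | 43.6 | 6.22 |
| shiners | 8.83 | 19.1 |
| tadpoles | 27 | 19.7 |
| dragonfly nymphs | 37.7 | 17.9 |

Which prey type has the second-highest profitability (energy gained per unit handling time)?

dragonfly nymphs

Profitability E/h (kJ/s): crayfish = 43.6/6.22 = 7.01, shiners = 8.83/19.1 = 0.462, tadpoles = 27/19.7 = 1.37, dragonfly nymphs = 37.7/17.9 = 2.11.
Ranked: crayfish > dragonfly nymphs > tadpoles > shiners.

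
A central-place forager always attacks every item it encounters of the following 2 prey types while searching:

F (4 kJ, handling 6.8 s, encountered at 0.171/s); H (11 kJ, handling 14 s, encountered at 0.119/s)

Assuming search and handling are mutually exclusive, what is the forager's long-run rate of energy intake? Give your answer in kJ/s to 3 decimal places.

R = (0.171×4 + 0.119×11) / (1 + 0.171×6.8 + 0.119×14) = 1.993/3.829 = 0.5205 kJ/s.

0.521 kJ/s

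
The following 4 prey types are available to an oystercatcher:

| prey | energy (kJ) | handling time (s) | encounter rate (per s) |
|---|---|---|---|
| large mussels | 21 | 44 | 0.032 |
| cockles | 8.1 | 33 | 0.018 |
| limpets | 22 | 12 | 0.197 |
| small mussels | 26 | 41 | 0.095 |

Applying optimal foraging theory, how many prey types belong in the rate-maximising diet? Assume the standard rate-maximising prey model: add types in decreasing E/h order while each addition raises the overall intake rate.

1

E/h in descending order: limpets 1.83, small mussels 0.634, large mussels 0.477, cockles 0.245 kJ/s. The optimal diet is the largest prefix of this list for which every included type satisfies E_i/h_i > R on the types above it.
Rate on top 1: 1.288. small mussels: 0.634 < 1.288 → exclude; stop.
Optimal diet: limpets — 1 of 4 types.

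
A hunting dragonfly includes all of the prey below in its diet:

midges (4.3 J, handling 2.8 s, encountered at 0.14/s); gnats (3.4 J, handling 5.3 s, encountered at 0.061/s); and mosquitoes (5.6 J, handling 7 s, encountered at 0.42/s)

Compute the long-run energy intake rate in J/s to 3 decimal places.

0.679 J/s

Energy encountered per unit search time: 0.14×4.3 + 0.061×3.4 + 0.42×5.6 = 3.161 J/s.
Handling time per unit search time: 0.14×2.8 + 0.061×5.3 + 0.42×7 = 3.655.
Rate = 3.161/(1 + 3.655) = 0.6791 J/s.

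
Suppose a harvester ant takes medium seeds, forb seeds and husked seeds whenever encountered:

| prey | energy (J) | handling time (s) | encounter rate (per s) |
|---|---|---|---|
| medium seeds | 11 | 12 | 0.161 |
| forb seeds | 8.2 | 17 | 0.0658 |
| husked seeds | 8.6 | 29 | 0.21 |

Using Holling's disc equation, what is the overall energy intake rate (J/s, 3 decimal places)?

0.406 J/s

Energy encountered per unit search time: 0.161×11 + 0.0658×8.2 + 0.21×8.6 = 4.117 J/s.
Handling time per unit search time: 0.161×12 + 0.0658×17 + 0.21×29 = 9.141.
Rate = 4.117/(1 + 9.141) = 0.4059 J/s.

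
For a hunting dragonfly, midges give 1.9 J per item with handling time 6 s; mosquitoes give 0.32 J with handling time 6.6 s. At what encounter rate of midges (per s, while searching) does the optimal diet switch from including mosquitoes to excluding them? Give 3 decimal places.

0.030 per s

The zero-one rule: include mosquitoes iff E₂/h₂ > λE₁/(1+λh₁). Equality gives the switch point.
λE₁h₂ = E₂ + λE₂h₁ ⇒ λ = E₂/(E₁h₂ − E₂h₁) = 0.32/(12.54 − 1.92) = 0.03013 per s.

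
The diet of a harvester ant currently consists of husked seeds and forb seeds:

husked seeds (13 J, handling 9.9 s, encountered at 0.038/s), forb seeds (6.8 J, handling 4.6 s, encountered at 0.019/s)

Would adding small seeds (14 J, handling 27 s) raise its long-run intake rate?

Yes

On husked seeds and forb seeds alone, R = ΣλE/(1+Σλh) = 0.6232/1.464 = 0.4258 J/s.
Profitability of small seeds: 14/27 = 0.5185 J/s.
0.5185 > 0.4258, so adding small seeds raises the average — include it.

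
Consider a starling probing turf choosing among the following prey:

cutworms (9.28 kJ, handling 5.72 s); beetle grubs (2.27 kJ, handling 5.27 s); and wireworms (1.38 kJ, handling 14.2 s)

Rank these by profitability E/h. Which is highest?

In descending order of E/h:
cutworms: 9.28/5.72 = 1.62 kJ/s
beetle grubs: 2.27/5.27 = 0.431 kJ/s
wireworms: 1.38/14.2 = 0.0972 kJ/s

cutworms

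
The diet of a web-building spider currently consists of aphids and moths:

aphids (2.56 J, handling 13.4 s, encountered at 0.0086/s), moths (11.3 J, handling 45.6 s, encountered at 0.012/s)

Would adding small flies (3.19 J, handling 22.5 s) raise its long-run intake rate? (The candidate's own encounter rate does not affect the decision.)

On aphids and moths alone, R = ΣλE/(1+Σλh) = 0.1576/1.662 = 0.09481 J/s.
small flies: E/h = 3.19/22.5 = 0.1418 J/s.
Since 0.1418 > R, including small flies increases the long-run rate.

Yes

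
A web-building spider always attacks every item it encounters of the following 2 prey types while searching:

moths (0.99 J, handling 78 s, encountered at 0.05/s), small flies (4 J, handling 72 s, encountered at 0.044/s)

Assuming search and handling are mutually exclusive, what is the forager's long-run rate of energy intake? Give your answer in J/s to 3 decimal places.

0.028 J/s

Energy encountered per unit search time: 0.05×0.99 + 0.044×4 = 0.2255 J/s.
Handling time per unit search time: 0.05×78 + 0.044×72 = 7.068.
Rate = 0.2255/(1 + 7.068) = 0.02795 J/s.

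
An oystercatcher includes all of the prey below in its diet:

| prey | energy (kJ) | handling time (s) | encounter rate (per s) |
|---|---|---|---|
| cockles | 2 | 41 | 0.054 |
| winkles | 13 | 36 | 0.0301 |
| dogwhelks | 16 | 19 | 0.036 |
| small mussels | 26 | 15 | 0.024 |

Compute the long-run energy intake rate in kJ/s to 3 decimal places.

R = (0.054×2 + 0.0301×13 + 0.036×16 + 0.024×26) / (1 + 0.054×41 + 0.0301×36 + 0.036×19 + 0.024×15) = 1.699/5.342 = 0.3181 kJ/s.

0.318 kJ/s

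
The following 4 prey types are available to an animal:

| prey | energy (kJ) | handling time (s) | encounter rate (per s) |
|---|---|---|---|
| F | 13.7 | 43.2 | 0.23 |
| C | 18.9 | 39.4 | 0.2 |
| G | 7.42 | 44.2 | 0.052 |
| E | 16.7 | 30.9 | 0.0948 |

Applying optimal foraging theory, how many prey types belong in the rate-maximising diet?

Rank by E/h (kJ/s): E 0.54, C 0.48, F 0.317, G 0.168. Include each in turn until the next type's E/h falls below the running intake rate.
Rate on top 1: 0.4029. C: 0.48 > 0.4029 → include.
Rate on top 2: 0.4541. F: 0.317 < 0.4541 → exclude; stop.
Optimal diet: E, C — 2 of 4 types.

2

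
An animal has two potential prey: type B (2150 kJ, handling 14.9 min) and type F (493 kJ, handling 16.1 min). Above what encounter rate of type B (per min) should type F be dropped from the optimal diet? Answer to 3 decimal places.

The zero-one rule: include type F iff E₂/h₂ > λE₁/(1+λh₁). Equality gives the switch point.
λE₁h₂ = E₂ + λE₂h₁ ⇒ λ = E₂/(E₁h₂ − E₂h₁) = 493/(3.462e+04 − 7346) = 0.01808 per min.

0.018 per min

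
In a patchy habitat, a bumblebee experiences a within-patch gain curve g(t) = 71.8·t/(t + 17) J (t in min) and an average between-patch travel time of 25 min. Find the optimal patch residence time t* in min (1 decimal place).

20.6 min

Optimal t* satisfies g'(t*) = g(t*)/(T + t*).
g'(t) = 71.8·17/(t + 17)². Setting 71.8·17/(t+17)² = 71.8t/[(t+17)(25+t)] gives 17(25+t) = t(t+17), so t² = 17×25 = 425.
t* = √425 = 20.62 min.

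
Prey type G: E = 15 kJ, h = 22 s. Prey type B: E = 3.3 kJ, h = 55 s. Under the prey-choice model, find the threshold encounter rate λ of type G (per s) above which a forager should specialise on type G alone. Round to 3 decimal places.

0.004 per s

Drop type B once their profitability E₂/h₂ falls below the rate achievable on type G alone: E₂/h₂ = λE₁/(1 + λh₁).
Solve for λ: λE₁h₂ = E₂(1 + λh₁) → λ(E₁h₂ − E₂h₁) = E₂ → λ = E₂/(E₁h₂ − E₂h₁).
λ = 3.3/(15×55 − 3.3×22) = 3.3/752.4 = 0.004386 per s.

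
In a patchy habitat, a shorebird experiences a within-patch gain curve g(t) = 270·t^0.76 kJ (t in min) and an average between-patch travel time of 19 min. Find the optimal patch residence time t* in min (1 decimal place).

Optimal t* satisfies g'(t*) = g(t*)/(T + t*).
g'(t) = 0.76·270·t^-0.24. Setting 0.76·270·t^-0.24 = 270·t^0.76/(19+t) gives 0.76(19+t) = t, so 0.24·t = 0.76×19.
t* = 0.76×19/0.24 = 60.17 min.

60.2 min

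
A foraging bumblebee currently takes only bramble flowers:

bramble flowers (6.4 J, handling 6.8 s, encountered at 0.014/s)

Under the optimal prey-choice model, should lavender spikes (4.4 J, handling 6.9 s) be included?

Yes

On bramble flowers alone, R = ΣλE/(1+Σλh) = 0.0896/1.095 = 0.08181 J/s.
Profitability of lavender spikes: 4.4/6.9 = 0.6377 J/s.
Since 0.6377 > R, including lavender spikes increases the long-run rate.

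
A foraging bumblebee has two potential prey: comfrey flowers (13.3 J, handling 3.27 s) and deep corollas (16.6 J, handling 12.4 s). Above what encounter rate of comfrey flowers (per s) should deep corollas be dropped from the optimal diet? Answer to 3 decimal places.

0.150 per s

Drop deep corollas once their profitability E₂/h₂ falls below the rate achievable on comfrey flowers alone: E₂/h₂ = λE₁/(1 + λh₁).
Solve for λ: λE₁h₂ = E₂(1 + λh₁) → λ(E₁h₂ − E₂h₁) = E₂ → λ = E₂/(E₁h₂ − E₂h₁).
λ = 16.6/(13.3×12.4 − 16.6×3.27) = 16.6/110.6 = 0.15 per s.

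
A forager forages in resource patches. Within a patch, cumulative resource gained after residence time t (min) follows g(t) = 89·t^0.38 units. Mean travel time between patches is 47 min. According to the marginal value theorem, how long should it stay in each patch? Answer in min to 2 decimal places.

Optimal t* satisfies g'(t*) = g(t*)/(T + t*).
g'(t) = 0.38·89·t^-0.62. Setting 0.38·89·t^-0.62 = 89·t^0.38/(47+t) gives 0.38(47+t) = t, so 0.62·t = 0.38×47.
t* = 0.38×47/0.62 = 28.81 min.

28.81 min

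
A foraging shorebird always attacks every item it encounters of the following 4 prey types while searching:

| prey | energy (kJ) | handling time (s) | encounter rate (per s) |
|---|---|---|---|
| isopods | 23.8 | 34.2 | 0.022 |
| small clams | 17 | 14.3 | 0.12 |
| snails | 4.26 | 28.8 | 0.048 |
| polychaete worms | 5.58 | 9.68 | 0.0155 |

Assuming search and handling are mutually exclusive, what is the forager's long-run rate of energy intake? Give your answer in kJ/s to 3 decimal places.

Energy encountered per unit search time: 0.022×23.8 + 0.12×17 + 0.048×4.26 + 0.0155×5.58 = 2.855 kJ/s.
Handling time per unit search time: 0.022×34.2 + 0.12×14.3 + 0.048×28.8 + 0.0155×9.68 = 4.001.
Rate = 2.855/(1 + 4.001) = 0.5708 kJ/s.

0.571 kJ/s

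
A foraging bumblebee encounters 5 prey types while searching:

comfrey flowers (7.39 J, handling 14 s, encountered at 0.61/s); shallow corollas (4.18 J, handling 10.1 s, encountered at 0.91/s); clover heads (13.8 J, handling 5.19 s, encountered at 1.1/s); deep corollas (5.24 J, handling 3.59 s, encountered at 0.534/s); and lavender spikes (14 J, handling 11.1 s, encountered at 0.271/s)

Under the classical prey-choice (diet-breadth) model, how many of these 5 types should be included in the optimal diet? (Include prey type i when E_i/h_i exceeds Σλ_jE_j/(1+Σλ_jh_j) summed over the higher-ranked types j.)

Profitabilities (E/h, J/s): clover heads 2.66, deep corollas 1.46, lavender spikes 1.26, comfrey flowers 0.528, shallow corollas 0.414. Add prey in this order while the next type's profitability exceeds the intake rate on those already taken.
Rate on top 1: 2.263. deep corollas: 1.46 < 2.263 → exclude; stop.
Optimal diet: clover heads — 1 of 5 types.

1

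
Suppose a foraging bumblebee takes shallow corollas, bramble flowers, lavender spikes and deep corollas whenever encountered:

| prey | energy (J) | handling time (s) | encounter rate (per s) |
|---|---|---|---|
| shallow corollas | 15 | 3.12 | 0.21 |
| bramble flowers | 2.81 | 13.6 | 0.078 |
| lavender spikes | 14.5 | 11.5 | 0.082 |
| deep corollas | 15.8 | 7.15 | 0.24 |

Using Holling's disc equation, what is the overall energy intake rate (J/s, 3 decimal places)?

1.554 J/s

R = (0.21×15 + 0.078×2.81 + 0.082×14.5 + 0.24×15.8) / (1 + 0.21×3.12 + 0.078×13.6 + 0.082×11.5 + 0.24×7.15) = 8.35/5.375 = 1.554 J/s.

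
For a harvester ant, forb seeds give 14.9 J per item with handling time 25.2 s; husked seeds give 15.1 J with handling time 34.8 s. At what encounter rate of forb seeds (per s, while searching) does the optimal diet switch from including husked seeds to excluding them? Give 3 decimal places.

0.109 per s

The zero-one rule: include husked seeds iff E₂/h₂ > λE₁/(1+λh₁). Equality gives the switch point.
λE₁h₂ = E₂ + λE₂h₁ ⇒ λ = E₂/(E₁h₂ − E₂h₁) = 15.1/(518.5 − 380.5) = 0.1094 per s.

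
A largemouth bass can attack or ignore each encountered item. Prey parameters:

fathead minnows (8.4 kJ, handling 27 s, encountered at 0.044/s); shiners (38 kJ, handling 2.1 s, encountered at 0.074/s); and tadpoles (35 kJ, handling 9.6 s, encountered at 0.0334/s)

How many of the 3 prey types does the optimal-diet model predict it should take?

Rank by E/h (kJ/s): shiners 18.1, tadpoles 3.65, fathead minnows 0.311. Include each in turn until the next type's E/h falls below the running intake rate.
Rate on top 1: 2.434. tadpoles: 3.65 > 2.434 → include.
Rate on top 2: 2.697. fathead minnows: 0.311 < 2.697 → exclude; stop.
Optimal diet: shiners, tadpoles — 2 of 3 types.

2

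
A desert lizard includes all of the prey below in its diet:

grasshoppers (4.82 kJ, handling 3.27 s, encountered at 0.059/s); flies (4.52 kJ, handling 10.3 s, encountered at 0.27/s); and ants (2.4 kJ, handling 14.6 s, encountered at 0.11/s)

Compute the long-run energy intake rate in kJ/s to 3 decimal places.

0.317 kJ/s

Energy encountered per unit search time: 0.059×4.82 + 0.27×4.52 + 0.11×2.4 = 1.769 kJ/s.
Handling time per unit search time: 0.059×3.27 + 0.27×10.3 + 0.11×14.6 = 4.58.
Rate = 1.769/(1 + 4.58) = 0.317 kJ/s.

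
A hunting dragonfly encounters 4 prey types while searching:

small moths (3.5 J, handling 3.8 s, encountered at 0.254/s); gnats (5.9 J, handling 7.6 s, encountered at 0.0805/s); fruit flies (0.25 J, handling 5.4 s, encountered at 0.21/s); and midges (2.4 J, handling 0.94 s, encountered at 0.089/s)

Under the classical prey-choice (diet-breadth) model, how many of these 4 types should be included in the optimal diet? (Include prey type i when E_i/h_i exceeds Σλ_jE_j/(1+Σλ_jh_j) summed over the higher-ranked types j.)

Rank by E/h (J/s): midges 2.55, small moths 0.921, gnats 0.776, fruit flies 0.0463. Include each in turn until the next type's E/h falls below the running intake rate.
Rate on top 1: 0.1971. small moths: 0.921 > 0.1971 → include.
Rate on top 2: 0.5382. gnats: 0.776 > 0.5382 → include.
Rate on top 3: 0.5929. fruit flies: 0.0463 < 0.5929 → exclude; stop.
Optimal diet: midges, small moths, gnats — 3 of 4 types.

3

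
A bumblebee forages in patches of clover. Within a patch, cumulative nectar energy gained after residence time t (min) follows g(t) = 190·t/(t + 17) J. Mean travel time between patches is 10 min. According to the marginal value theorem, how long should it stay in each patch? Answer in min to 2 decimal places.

13.04 min

Maximise g(t)/(T+t): set derivative to zero → g'(t)(T+t) = g(t).
g'(t) = 190·17/(t + 17)². Setting 190·17/(t+17)² = 190t/[(t+17)(10+t)] gives 17(10+t) = t(t+17), so t² = 17×10 = 170.
t* = √170 = 13.04 min.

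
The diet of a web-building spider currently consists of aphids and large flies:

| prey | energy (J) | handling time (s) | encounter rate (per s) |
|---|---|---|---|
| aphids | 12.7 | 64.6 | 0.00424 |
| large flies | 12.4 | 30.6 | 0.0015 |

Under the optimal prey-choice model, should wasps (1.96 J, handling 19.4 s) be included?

On aphids and large flies alone, R = ΣλE/(1+Σλh) = 0.07245/1.32 = 0.05489 J/s.
wasps: E/h = 1.96/19.4 = 0.101 J/s.
0.101 > 0.05489, so adding wasps raises the average — include it.

Yes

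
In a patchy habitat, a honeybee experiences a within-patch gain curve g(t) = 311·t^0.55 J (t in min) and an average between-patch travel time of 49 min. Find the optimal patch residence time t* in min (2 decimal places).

Optimal t* satisfies g'(t*) = g(t*)/(T + t*).
g'(t) = 0.55·311·t^-0.45. Setting 0.55·311·t^-0.45 = 311·t^0.55/(49+t) gives 0.55(49+t) = t, so 0.45·t = 0.55×49.
t* = 0.55×49/0.45 = 59.89 min.

59.89 min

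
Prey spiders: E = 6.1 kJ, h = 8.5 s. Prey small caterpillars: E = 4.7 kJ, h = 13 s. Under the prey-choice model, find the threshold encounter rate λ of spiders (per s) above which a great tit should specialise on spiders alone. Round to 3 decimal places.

0.119 per s

Drop small caterpillars once their profitability E₂/h₂ falls below the rate achievable on spiders alone: E₂/h₂ = λE₁/(1 + λh₁).
Solve for λ: λE₁h₂ = E₂(1 + λh₁) → λ(E₁h₂ − E₂h₁) = E₂ → λ = E₂/(E₁h₂ − E₂h₁).
λ = 4.7/(6.1×13 − 4.7×8.5) = 4.7/39.35 = 0.1194 per s.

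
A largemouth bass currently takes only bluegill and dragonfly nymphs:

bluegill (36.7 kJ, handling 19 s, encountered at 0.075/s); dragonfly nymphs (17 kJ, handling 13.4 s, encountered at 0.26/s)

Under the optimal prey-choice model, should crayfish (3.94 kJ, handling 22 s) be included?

No

On bluegill and dragonfly nymphs alone, R = ΣλE/(1+Σλh) = 7.172/5.909 = 1.214 kJ/s.
crayfish: E/h = 3.94/22 = 0.1791 kJ/s.
0.1791 < 1.214, so adding crayfish would lower the average — exclude it.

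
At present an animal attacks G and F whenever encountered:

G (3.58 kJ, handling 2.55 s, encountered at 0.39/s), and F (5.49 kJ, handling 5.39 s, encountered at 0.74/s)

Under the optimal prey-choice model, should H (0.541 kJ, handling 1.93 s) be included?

No

On G and F alone, R = ΣλE/(1+Σλh) = 5.459/5.983 = 0.9124 kJ/s.
H: E/h = 0.541/1.93 = 0.2803 kJ/s.
0.2803 < 0.9124, so adding H would lower the average — exclude it.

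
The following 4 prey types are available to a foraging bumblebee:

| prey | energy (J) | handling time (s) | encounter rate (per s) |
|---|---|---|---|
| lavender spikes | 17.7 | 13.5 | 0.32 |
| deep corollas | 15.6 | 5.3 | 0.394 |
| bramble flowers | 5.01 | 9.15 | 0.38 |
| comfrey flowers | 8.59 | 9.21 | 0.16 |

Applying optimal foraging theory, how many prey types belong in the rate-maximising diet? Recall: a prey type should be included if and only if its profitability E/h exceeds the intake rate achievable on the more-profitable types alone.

1

Rank by E/h (J/s): deep corollas 2.94, lavender spikes 1.31, comfrey flowers 0.933, bramble flowers 0.548. Include each in turn until the next type's E/h falls below the running intake rate.
Rate on top 1: 1.99. lavender spikes: 1.31 < 1.99 → exclude; stop.
Optimal diet: deep corollas — 1 of 4 types.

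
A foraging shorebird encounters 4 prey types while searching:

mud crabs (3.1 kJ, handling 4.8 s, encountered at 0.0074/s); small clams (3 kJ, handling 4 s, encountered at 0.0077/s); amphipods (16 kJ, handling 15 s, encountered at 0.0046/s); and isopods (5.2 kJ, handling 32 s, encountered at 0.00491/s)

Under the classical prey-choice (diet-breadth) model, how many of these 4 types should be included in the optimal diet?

4

Rank by E/h (kJ/s): amphipods 1.07, small clams 0.75, mud crabs 0.646, isopods 0.163. Include each in turn until the next type's E/h falls below the running intake rate.
Rate on top 1: 0.06885. small clams: 0.75 > 0.06885 → include.
Rate on top 2: 0.08793. mud crabs: 0.646 > 0.08793 → include.
Rate on top 3: 0.1054. isopods: 0.163 > 0.1054 → include.
Optimal diet: amphipods, small clams, mud crabs, isopods — 4 of 4 types.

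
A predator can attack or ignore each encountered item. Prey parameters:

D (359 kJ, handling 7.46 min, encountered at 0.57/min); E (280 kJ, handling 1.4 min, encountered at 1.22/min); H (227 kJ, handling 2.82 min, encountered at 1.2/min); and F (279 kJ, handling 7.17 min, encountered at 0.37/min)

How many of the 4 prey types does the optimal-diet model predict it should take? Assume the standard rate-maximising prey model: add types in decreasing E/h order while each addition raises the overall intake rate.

1

Profitabilities (E/h, kJ/min): E 200, H 80.5, D 48.1, F 38.9. Add prey in this order while the next type's profitability exceeds the intake rate on those already taken.
Rate on top 1: 126.1. H: 80.5 < 126.1 → exclude; stop.
Optimal diet: E — 1 of 4 types.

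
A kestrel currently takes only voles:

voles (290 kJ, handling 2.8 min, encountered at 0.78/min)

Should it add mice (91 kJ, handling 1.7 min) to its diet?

Current rate: (0.78×290)/(1 + 0.78×2.8) = 71.04 kJ/min.
Profitability of mice: 91/1.7 = 53.53 kJ/min.
53.53 < 71.04, so adding mice would lower the average — exclude it.

No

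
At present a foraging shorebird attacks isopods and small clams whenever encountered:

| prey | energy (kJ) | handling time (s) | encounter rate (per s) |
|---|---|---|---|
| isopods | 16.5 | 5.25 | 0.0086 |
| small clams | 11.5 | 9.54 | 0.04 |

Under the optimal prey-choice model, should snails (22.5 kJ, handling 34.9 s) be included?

Yes

On isopods and small clams alone, R = ΣλE/(1+Σλh) = 0.6019/1.427 = 0.4219 kJ/s.
Profitability of snails: 22.5/34.9 = 0.6447 kJ/s.
0.6447 > 0.4219, so adding snails raises the average — include it.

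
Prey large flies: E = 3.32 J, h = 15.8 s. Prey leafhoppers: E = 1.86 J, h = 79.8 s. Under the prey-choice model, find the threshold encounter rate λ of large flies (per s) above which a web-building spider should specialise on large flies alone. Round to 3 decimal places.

0.008 per s

Drop leafhoppers once their profitability E₂/h₂ falls below the rate achievable on large flies alone: E₂/h₂ = λE₁/(1 + λh₁).
Solve for λ: λE₁h₂ = E₂(1 + λh₁) → λ(E₁h₂ − E₂h₁) = E₂ → λ = E₂/(E₁h₂ − E₂h₁).
λ = 1.86/(3.32×79.8 − 1.86×15.8) = 1.86/235.5 = 0.007896 per s.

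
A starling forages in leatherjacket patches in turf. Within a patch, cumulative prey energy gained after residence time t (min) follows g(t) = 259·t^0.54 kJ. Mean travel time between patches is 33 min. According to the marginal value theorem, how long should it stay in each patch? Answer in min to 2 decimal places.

Optimal t* satisfies g'(t*) = g(t*)/(T + t*).
g'(t) = 0.54·259·t^-0.46. Setting 0.54·259·t^-0.46 = 259·t^0.54/(33+t) gives 0.54(33+t) = t, so 0.46·t = 0.54×33.
t* = 0.54×33/0.46 = 38.74 min.

38.74 min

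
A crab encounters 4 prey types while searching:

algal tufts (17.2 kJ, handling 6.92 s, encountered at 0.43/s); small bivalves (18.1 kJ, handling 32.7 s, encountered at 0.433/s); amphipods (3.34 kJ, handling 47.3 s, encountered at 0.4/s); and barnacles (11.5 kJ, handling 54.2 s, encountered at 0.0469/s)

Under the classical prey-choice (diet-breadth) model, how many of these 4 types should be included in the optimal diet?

1

Rank by E/h (kJ/s): algal tufts 2.49, small bivalves 0.554, barnacles 0.212, amphipods 0.0706. Include each in turn until the next type's E/h falls below the running intake rate.
Rate on top 1: 1.86. small bivalves: 0.554 < 1.86 → exclude; stop.
Optimal diet: algal tufts — 1 of 4 types.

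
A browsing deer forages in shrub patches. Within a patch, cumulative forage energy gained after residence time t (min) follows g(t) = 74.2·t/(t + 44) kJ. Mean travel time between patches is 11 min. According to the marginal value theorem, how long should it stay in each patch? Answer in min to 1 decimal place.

By the marginal value theorem, leave when the instantaneous gain rate g'(t) equals the habitat-wide average g(t)/(T + t).
g'(t) = 74.2·44/(t + 44)². Setting 74.2·44/(t+44)² = 74.2t/[(t+44)(11+t)] gives 44(11+t) = t(t+44), so t² = 44×11 = 484.
t* = √484 = 22 min.

22.0 min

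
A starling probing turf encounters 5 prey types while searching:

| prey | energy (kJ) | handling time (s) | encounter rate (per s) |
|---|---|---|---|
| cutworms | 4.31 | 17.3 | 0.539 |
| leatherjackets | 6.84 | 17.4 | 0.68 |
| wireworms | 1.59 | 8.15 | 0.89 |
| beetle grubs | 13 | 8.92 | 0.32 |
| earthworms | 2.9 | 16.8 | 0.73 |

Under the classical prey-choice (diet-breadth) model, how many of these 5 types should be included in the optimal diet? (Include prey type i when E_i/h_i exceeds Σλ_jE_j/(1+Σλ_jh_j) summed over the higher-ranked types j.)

1

Rank by E/h (kJ/s): beetle grubs 1.46, leatherjackets 0.393, cutworms 0.249, wireworms 0.195, earthworms 0.173. Include each in turn until the next type's E/h falls below the running intake rate.
Rate on top 1: 1.079. leatherjackets: 0.393 < 1.079 → exclude; stop.
Optimal diet: beetle grubs — 1 of 5 types.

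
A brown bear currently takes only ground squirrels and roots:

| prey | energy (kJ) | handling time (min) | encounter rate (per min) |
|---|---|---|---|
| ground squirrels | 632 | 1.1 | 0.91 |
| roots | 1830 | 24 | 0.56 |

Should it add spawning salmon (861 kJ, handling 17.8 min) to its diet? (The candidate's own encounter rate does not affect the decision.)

Intake rate on the current diet: R = (0.91×632 + 0.56×1830) / (1 + 0.91×1.1 + 0.56×24) = 1600/15.44 = 103.6 kJ/min.
spawning salmon: E/h = 861/17.8 = 48.37 kJ/min.
Since 48.37 < R, time spent handling spawning salmon is better spent searching.

No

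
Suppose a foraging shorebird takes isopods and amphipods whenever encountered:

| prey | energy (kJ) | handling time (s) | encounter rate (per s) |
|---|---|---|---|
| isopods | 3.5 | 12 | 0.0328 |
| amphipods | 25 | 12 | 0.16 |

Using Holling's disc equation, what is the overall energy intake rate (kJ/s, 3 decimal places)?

R = (0.0328×3.5 + 0.16×25) / (1 + 0.0328×12 + 0.16×12) = 4.115/3.314 = 1.242 kJ/s.

1.242 kJ/s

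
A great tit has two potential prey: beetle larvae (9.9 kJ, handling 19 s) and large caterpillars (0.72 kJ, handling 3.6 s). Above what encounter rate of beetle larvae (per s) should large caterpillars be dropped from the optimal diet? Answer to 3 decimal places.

At the threshold, the rate on beetle larvae alone equals the profitability of large caterpillars: λ·9.9/(1 + λ·19) = 0.72/3.6 = 0.2.
Rearranging, λ(9.9 − 0.2×19) = 0.2, so λ = 0.2/6.1 = 0.03279 per s.

0.033 per s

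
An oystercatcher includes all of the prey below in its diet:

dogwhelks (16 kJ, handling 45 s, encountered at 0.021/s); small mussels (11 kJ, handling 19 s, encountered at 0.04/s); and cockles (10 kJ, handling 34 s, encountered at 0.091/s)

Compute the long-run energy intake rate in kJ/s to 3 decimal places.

0.291 kJ/s

Energy encountered per unit search time: 0.021×16 + 0.04×11 + 0.091×10 = 1.686 kJ/s.
Handling time per unit search time: 0.021×45 + 0.04×19 + 0.091×34 = 4.799.
Rate = 1.686/(1 + 4.799) = 0.2907 kJ/s.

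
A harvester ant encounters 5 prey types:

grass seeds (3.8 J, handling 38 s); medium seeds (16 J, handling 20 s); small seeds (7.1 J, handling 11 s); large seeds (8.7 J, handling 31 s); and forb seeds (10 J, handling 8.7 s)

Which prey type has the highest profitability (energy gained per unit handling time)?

Profitability E/h (J/s): grass seeds = 3.8/38 = 0.1, medium seeds = 16/20 = 0.8, small seeds = 7.1/11 = 0.645, large seeds = 8.7/31 = 0.281, forb seeds = 10/8.7 = 1.15.
Ranked: forb seeds > medium seeds > small seeds > large seeds > grass seeds.

forb seeds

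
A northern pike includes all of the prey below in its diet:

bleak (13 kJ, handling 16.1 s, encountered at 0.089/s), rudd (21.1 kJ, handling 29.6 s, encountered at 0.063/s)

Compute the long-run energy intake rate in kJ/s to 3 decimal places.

R = Σλ_iE_i / (1 + Σλ_ih_i)
Numerator: 0.089×13 + 0.063×21.1 = 2.486
Denominator: 1 + 0.089×16.1 + 0.063×29.6 = 4.298
R = 2.486/4.298 = 0.5785 kJ/s

0.579 kJ/s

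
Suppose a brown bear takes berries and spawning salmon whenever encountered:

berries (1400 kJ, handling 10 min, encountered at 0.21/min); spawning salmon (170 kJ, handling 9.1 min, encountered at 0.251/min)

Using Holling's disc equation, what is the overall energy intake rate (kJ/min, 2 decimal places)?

62.53 kJ/min

Energy encountered per unit search time: 0.21×1400 + 0.251×170 = 336.7 kJ/min.
Handling time per unit search time: 0.21×10 + 0.251×9.1 = 4.384.
Rate = 336.7/(1 + 4.384) = 62.53 kJ/min.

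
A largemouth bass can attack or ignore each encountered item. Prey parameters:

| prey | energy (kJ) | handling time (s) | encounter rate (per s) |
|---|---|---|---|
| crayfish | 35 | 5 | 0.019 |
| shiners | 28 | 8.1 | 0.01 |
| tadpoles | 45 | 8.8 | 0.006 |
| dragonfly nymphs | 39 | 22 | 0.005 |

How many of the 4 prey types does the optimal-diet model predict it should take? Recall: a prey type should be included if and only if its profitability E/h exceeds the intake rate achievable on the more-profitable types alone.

Profitabilities (E/h, kJ/s): crayfish 7, tadpoles 5.11, shiners 3.46, dragonfly nymphs 1.77. Add prey in this order while the next type's profitability exceeds the intake rate on those already taken.
Rate on top 1: 0.6073. tadpoles: 5.11 > 0.6073 → include.
Rate on top 2: 0.8146. shiners: 3.46 > 0.8146 → include.
Rate on top 3: 0.9888. dragonfly nymphs: 1.77 > 0.9888 → include.
Optimal diet: crayfish, tadpoles, shiners, dragonfly nymphs — 4 of 4 types.

4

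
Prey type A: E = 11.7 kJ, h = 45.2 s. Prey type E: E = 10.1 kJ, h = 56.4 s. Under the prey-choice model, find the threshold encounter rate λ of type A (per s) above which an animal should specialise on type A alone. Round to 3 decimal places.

0.050 per s

The zero-one rule: include type E iff E₂/h₂ > λE₁/(1+λh₁). Equality gives the switch point.
λE₁h₂ = E₂ + λE₂h₁ ⇒ λ = E₂/(E₁h₂ − E₂h₁) = 10.1/(659.9 − 456.5) = 0.04967 per s.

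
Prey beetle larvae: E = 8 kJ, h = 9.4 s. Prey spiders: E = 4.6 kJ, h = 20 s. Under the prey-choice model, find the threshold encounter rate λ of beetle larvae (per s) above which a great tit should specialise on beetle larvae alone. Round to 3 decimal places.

Drop spiders once their profitability E₂/h₂ falls below the rate achievable on beetle larvae alone: E₂/h₂ = λE₁/(1 + λh₁).
Solve for λ: λE₁h₂ = E₂(1 + λh₁) → λ(E₁h₂ − E₂h₁) = E₂ → λ = E₂/(E₁h₂ − E₂h₁).
λ = 4.6/(8×20 − 4.6×9.4) = 4.6/116.8 = 0.0394 per s.

0.039 per s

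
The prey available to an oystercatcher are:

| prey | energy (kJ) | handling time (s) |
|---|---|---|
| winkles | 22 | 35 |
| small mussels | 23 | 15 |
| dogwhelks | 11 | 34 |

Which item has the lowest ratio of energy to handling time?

In descending order of E/h:
small mussels: 23/15 = 1.53 kJ/s
winkles: 22/35 = 0.629 kJ/s
dogwhelks: 11/34 = 0.324 kJ/s

dogwhelks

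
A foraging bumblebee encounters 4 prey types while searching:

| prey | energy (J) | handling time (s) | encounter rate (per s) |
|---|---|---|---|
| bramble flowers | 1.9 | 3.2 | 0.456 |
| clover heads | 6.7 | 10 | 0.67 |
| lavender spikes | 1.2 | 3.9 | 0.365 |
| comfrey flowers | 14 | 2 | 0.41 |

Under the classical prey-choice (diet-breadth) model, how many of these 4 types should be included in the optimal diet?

Rank by E/h (J/s): comfrey flowers 7, clover heads 0.67, bramble flowers 0.594, lavender spikes 0.308. Include each in turn until the next type's E/h falls below the running intake rate.
Rate on top 1: 3.154. clover heads: 0.67 < 3.154 → exclude; stop.
Optimal diet: comfrey flowers — 1 of 4 types.

1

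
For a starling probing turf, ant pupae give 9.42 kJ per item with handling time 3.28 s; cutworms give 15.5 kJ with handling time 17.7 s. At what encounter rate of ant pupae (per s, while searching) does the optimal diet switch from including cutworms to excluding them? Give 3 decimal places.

0.134 per s

At the threshold, the rate on ant pupae alone equals the profitability of cutworms: λ·9.42/(1 + λ·3.28) = 15.5/17.7 = 0.8757.
Rearranging, λ(9.42 − 0.8757×3.28) = 0.8757, so λ = 0.8757/6.548 = 0.1337 per s.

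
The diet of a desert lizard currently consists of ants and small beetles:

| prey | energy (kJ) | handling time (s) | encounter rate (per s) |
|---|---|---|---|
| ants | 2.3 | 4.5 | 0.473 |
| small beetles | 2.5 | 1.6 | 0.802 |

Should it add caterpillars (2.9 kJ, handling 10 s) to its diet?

On ants and small beetles alone, R = ΣλE/(1+Σλh) = 3.093/4.412 = 0.7011 kJ/s.
caterpillars: E/h = 2.9/10 = 0.29 kJ/s.
Since 0.29 < R, time spent handling caterpillars is better spent searching.

No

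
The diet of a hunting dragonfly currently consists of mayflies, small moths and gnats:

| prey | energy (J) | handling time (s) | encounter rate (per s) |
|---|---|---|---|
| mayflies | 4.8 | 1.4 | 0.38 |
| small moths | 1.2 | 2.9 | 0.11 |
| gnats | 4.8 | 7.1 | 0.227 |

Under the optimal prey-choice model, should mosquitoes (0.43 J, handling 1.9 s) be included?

No

On mayflies, small moths and gnats alone, R = ΣλE/(1+Σλh) = 3.046/3.463 = 0.8795 J/s.
mosquitoes: E/h = 0.43/1.9 = 0.2263 J/s.
Since 0.2263 < R, time spent handling mosquitoes is better spent searching.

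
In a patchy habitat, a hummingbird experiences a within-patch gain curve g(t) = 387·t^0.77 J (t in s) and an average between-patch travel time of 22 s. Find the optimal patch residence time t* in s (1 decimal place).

By the marginal value theorem, leave when the instantaneous gain rate g'(t) equals the habitat-wide average g(t)/(T + t).
g'(t) = 0.77·387·t^-0.23. Setting 0.77·387·t^-0.23 = 387·t^0.77/(22+t) gives 0.77(22+t) = t, so 0.23·t = 0.77×22.
t* = 0.77×22/0.23 = 73.65 s.

73.7 s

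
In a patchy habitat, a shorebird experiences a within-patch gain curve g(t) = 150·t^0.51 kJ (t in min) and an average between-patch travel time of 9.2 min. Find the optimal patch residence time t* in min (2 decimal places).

9.58 min

Optimal t* satisfies g'(t*) = g(t*)/(T + t*).
g'(t) = 0.51·150·t^-0.49. Setting 0.51·150·t^-0.49 = 150·t^0.51/(9.2+t) gives 0.51(9.2+t) = t, so 0.49·t = 0.51×9.2.
t* = 0.51×9.2/0.49 = 9.576 min.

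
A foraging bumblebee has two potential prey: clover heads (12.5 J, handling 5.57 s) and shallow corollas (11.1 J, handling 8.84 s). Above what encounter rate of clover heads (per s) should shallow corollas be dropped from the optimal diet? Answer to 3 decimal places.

0.228 per s

The zero-one rule: include shallow corollas iff E₂/h₂ > λE₁/(1+λh₁). Equality gives the switch point.
λE₁h₂ = E₂ + λE₂h₁ ⇒ λ = E₂/(E₁h₂ − E₂h₁) = 11.1/(110.5 − 61.83) = 0.2281 per s.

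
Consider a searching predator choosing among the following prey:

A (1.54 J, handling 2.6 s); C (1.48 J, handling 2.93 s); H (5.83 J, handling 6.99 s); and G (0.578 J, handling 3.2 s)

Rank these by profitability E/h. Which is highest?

H

In descending order of E/h:
H: 5.83/6.99 = 0.834 J/s
A: 1.54/2.6 = 0.592 J/s
C: 1.48/2.93 = 0.505 J/s
G: 0.578/3.2 = 0.181 J/s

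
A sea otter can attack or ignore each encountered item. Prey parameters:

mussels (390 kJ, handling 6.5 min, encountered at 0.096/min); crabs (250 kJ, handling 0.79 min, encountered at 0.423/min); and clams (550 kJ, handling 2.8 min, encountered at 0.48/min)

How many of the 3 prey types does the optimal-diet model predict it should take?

2

E/h in descending order: crabs 316, clams 196, mussels 60 kJ/min. The optimal diet is the largest prefix of this list for which every included type satisfies E_i/h_i > R on the types above it.
Rate on top 1: 79.26. clams: 196 > 79.26 → include.
Rate on top 2: 138.1. mussels: 60 < 138.1 → exclude; stop.
Optimal diet: crabs, clams — 2 of 3 types.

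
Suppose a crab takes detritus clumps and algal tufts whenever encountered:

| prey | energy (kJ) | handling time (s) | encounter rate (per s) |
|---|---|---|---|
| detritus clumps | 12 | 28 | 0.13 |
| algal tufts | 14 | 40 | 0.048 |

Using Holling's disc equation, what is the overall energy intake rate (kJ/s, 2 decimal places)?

R = Σλ_iE_i / (1 + Σλ_ih_i)
Numerator: 0.13×12 + 0.048×14 = 2.232
Denominator: 1 + 0.13×28 + 0.048×40 = 6.56
R = 2.232/6.56 = 0.3402 kJ/s

0.34 kJ/s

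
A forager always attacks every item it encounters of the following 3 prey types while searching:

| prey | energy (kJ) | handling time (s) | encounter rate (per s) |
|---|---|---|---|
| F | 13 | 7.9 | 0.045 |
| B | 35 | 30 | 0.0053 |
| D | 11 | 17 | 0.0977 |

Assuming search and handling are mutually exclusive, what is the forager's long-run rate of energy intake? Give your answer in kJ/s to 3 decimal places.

0.581 kJ/s

R = Σλ_iE_i / (1 + Σλ_ih_i)
Numerator: 0.045×13 + 0.0053×35 + 0.0977×11 = 1.845
Denominator: 1 + 0.045×7.9 + 0.0053×30 + 0.0977×17 = 3.175
R = 1.845/3.175 = 0.5811 kJ/s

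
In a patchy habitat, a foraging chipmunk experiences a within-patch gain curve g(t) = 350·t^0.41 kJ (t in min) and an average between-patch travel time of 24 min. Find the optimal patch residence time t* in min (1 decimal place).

Maximise g(t)/(T+t): set derivative to zero → g'(t)(T+t) = g(t).
g'(t) = 0.41·350·t^-0.59. Setting 0.41·350·t^-0.59 = 350·t^0.41/(24+t) gives 0.41(24+t) = t, so 0.59·t = 0.41×24.
t* = 0.41×24/0.59 = 16.68 min.

16.7 min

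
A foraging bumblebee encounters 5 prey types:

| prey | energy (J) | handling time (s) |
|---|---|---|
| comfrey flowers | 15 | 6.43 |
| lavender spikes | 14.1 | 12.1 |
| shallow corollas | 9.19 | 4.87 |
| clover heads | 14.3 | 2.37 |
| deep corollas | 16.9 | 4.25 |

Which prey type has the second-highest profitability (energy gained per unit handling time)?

deep corollas

In descending order of E/h:
clover heads: 14.3/2.37 = 6.03 J/s
deep corollas: 16.9/4.25 = 3.98 J/s
comfrey flowers: 15/6.43 = 2.33 J/s
shallow corollas: 9.19/4.87 = 1.89 J/s
lavender spikes: 14.1/12.1 = 1.17 J/s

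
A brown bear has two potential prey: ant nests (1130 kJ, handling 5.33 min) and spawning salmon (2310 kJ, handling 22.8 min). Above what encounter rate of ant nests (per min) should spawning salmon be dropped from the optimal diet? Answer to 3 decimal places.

0.172 per min

Drop spawning salmon once their profitability E₂/h₂ falls below the rate achievable on ant nests alone: E₂/h₂ = λE₁/(1 + λh₁).
Solve for λ: λE₁h₂ = E₂(1 + λh₁) → λ(E₁h₂ − E₂h₁) = E₂ → λ = E₂/(E₁h₂ − E₂h₁).
λ = 2310/(1130×22.8 − 2310×5.33) = 2310/1.345e+04 = 0.1717 per min.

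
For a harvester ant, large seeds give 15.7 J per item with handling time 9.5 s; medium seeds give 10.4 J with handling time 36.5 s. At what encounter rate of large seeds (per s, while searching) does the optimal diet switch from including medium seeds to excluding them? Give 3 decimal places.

0.022 per s

At the threshold, the rate on large seeds alone equals the profitability of medium seeds: λ·15.7/(1 + λ·9.5) = 10.4/36.5 = 0.2849.
Rearranging, λ(15.7 − 0.2849×9.5) = 0.2849, so λ = 0.2849/12.99 = 0.02193 per s.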